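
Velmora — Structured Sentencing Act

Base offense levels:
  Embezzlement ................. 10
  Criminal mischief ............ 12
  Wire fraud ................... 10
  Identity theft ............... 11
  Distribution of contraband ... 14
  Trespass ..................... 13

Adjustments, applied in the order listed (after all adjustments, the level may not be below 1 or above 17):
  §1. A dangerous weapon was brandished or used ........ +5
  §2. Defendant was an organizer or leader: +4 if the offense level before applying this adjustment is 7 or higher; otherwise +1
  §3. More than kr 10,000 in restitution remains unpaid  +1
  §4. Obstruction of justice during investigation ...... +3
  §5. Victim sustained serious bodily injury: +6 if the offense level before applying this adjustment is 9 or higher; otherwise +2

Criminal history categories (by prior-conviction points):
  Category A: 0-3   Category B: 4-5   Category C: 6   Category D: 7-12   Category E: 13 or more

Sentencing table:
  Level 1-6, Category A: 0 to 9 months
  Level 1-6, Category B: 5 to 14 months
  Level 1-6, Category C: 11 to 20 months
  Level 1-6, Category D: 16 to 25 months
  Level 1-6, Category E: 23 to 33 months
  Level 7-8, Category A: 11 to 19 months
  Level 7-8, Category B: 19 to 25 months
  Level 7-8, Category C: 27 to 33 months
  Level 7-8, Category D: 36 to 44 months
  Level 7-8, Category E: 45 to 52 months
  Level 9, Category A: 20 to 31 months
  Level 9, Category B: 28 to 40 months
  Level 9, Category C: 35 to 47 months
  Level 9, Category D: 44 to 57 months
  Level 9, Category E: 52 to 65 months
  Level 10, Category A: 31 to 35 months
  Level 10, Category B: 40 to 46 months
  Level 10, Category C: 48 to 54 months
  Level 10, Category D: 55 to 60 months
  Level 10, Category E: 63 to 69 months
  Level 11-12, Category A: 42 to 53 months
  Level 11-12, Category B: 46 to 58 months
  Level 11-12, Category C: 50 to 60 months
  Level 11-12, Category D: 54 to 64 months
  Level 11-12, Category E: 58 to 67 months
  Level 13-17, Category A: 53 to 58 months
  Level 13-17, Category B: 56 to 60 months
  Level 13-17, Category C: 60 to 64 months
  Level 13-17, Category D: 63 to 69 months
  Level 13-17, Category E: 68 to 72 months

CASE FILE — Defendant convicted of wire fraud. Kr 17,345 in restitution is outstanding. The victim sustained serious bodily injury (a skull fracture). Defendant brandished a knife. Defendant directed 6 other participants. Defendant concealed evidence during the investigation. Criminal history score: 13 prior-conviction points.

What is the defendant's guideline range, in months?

Base offense level for wire fraud: 10.
§1 applies: 10 + 5 = 15.
§2 applies (level before this adjustment is 15 ≥ 7, so +4): 15 + 4 = 19.
§3 applies: 19 + 1 = 20.
§4 applies: 20 + 3 = 23.
§5 applies (level before this adjustment is 23 ≥ 9, so +6): 23 + 6 = 29.
Level 29 exceeds the maximum of 17; capped at 17.
Final offense level: 17.
Criminal history: 13 prior points → Category E (13+).
Level 17 falls in the 13-17 band.
Grid: Level 13-17 × Category E = 68-72 months.

68-72 months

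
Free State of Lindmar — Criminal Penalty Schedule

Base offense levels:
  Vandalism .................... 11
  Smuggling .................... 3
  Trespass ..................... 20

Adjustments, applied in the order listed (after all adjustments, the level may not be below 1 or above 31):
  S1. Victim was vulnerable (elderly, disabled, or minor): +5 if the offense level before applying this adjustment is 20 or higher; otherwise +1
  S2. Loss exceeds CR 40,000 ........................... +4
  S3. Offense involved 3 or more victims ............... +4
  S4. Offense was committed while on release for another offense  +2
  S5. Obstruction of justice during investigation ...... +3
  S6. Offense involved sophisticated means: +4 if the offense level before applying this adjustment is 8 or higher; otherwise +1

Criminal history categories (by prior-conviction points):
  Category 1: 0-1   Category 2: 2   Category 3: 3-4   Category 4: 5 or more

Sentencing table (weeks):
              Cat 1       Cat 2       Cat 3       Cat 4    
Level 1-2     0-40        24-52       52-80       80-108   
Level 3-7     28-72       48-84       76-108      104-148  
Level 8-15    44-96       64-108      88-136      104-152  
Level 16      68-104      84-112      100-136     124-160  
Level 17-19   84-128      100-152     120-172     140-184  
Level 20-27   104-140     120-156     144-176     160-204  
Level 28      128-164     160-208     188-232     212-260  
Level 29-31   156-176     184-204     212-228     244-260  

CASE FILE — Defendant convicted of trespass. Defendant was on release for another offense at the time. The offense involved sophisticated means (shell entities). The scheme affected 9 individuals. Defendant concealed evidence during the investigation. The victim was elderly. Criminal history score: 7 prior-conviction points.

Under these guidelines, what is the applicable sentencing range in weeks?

244-260 weeks

Base offense level for trespass: 20.
S1 applies (level before this adjustment is 20 ≥ 20, so +5): 20 + 5 = 25.
S2 does not apply.
S3 applies: 25 + 4 = 29.
S4 applies: 29 + 2 = 31.
S5 applies: 31 + 3 = 34.
S6 applies (level before this adjustment is 34 ≥ 8, so +4): 34 + 4 = 38.
Level 38 exceeds the maximum of 31; capped at 31.
Final offense level: 31.
Criminal history: 7 prior points → Category 4 (5+).
Level 31 falls in the 29-31 band.
Grid: Level 29-31 × Category 4 = 244-260 weeks.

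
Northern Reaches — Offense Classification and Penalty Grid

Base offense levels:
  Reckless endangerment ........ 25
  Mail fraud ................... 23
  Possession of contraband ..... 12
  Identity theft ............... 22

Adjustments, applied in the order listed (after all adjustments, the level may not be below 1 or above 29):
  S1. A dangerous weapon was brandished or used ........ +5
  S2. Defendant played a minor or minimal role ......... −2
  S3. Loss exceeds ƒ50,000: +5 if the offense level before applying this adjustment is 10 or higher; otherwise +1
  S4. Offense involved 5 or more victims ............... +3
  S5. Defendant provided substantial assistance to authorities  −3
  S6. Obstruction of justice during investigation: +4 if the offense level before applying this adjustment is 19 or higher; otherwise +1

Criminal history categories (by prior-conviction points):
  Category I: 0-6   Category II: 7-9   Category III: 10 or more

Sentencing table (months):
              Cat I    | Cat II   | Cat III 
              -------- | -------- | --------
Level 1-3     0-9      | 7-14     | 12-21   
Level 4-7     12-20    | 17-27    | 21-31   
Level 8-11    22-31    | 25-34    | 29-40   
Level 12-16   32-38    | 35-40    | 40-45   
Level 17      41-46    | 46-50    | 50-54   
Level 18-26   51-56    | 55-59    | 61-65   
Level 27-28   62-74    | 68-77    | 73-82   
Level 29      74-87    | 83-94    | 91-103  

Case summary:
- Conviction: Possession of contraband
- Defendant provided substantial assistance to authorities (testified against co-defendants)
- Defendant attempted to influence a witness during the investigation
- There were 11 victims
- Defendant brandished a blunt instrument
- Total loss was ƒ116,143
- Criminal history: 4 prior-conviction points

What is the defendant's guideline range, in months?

51-56 months

Base offense level for possession of contraband: 12.
S1 applies: 12 + 5 = 17.
S3 applies (level before this adjustment is 17 ≥ 10, so +5): 17 + 5 = 22.
S4 applies: 22 + 3 = 25.
S5 applies: 25 − 3 = 22.
S6 applies (level before this adjustment is 22 ≥ 19, so +4): 22 + 4 = 26.
Final offense level: 26.
Criminal history: 4 prior points → Category I (0-6).
Level 26 falls in the 18-26 band.
Grid: Level 18-26 × Category I = 51-56 months.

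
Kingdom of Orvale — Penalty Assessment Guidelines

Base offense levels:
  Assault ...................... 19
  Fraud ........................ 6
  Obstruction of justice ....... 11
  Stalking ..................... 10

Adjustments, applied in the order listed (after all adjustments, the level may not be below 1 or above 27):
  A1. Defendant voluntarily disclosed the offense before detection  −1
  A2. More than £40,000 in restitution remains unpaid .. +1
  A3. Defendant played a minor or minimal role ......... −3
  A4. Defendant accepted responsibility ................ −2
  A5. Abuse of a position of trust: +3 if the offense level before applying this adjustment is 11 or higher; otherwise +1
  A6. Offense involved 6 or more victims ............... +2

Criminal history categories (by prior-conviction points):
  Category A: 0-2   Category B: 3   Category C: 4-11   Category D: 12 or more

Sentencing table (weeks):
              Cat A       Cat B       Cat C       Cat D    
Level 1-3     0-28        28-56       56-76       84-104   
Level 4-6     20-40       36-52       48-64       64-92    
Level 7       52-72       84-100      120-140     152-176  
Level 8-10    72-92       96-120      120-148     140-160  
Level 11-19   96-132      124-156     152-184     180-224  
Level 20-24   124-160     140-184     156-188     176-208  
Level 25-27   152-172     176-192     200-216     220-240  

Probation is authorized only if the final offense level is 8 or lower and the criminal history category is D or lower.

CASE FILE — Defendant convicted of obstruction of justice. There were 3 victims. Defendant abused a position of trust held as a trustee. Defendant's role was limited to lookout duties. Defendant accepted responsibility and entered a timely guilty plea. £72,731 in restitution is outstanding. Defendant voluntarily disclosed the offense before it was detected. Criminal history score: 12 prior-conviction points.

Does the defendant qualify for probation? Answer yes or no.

Yes

Base offense level for obstruction of justice: 11.
A1 applies: 11 − 1 = 10.
A2 applies: 10 + 1 = 11.
A3 applies: 11 − 3 = 8.
A4 applies: 8 − 2 = 6.
A5 applies (level before this adjustment is 6 < 11, so +1): 6 + 1 = 7.
Final offense level: 7.
Criminal history: 12 prior points → Category D (12+).
Level 7 falls in the 7 band.
Grid: Level 7 × Category D = 152-176 weeks.
Probation check: level 7 ≤ 8 and category D ≤ D → eligible.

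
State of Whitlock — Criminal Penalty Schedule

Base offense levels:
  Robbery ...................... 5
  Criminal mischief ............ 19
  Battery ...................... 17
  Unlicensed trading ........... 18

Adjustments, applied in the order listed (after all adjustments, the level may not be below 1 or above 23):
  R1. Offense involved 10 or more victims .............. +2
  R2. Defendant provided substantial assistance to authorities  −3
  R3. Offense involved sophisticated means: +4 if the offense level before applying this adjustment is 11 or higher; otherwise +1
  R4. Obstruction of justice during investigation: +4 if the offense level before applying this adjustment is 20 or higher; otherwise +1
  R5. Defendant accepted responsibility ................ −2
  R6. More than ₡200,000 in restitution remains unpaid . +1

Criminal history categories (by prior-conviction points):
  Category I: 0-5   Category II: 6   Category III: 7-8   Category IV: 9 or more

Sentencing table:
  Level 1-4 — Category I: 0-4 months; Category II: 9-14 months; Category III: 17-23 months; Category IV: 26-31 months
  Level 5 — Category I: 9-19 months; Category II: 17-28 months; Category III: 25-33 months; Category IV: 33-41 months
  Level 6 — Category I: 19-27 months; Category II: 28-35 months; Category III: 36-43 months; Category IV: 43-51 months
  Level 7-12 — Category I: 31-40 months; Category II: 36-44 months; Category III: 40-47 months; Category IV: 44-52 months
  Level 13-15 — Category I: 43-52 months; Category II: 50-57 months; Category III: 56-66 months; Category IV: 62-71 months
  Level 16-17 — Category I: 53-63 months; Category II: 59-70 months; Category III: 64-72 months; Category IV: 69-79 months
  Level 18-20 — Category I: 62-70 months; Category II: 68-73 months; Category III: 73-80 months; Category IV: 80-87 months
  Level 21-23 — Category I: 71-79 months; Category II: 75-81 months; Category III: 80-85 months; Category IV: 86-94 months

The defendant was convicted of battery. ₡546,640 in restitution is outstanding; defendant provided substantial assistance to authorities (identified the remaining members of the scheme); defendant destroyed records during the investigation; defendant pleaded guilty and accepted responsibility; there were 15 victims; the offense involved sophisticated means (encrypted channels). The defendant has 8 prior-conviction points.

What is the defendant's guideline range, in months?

Base offense level for battery: 17.
R1 applies: 17 + 2 = 19.
R2 applies: 19 − 3 = 16.
R3 applies (level before this adjustment is 16 ≥ 11, so +4): 16 + 4 = 20.
R4 applies (level before this adjustment is 20 ≥ 20, so +4): 20 + 4 = 24.
R5 applies: 24 − 2 = 22.
R6 applies: 22 + 1 = 23.
Final offense level: 23.
Criminal history: 8 prior points → Category III (7-8).
Level 23 falls in the 21-23 band.
Grid: Level 21-23 × Category III = 80-85 months.

80-85 months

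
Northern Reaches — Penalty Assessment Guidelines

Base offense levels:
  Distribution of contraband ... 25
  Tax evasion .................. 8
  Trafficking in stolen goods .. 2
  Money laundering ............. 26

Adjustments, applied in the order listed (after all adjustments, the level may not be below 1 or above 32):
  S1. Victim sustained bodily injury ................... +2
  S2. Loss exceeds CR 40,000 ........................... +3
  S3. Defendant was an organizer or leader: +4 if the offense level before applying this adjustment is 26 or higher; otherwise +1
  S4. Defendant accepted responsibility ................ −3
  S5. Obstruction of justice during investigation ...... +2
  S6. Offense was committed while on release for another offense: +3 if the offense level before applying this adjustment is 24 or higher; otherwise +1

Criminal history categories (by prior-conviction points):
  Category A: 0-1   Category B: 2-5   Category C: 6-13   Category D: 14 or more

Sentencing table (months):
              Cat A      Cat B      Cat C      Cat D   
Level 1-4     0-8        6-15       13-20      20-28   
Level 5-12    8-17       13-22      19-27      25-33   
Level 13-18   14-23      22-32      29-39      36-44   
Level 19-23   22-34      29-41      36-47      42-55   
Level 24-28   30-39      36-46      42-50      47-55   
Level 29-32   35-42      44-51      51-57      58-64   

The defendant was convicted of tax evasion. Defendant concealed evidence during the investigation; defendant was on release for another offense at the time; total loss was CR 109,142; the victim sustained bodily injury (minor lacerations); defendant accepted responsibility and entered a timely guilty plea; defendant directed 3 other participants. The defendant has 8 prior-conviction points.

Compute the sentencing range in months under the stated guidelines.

Base offense level for tax evasion: 8.
S1 applies: 8 + 2 = 10.
S2 applies: 10 + 3 = 13.
S3 applies (level before this adjustment is 13 < 26, so +1): 13 + 1 = 14.
S4 applies: 14 − 3 = 11.
S5 applies: 11 + 2 = 13.
S6 applies (level before this adjustment is 13 < 24, so +1): 13 + 1 = 14.
Final offense level: 14.
Criminal history: 8 prior points → Category C (6-13).
Level 14 falls in the 13-18 band.
Grid: Level 13-18 × Category C = 29-39 months.

29-39 months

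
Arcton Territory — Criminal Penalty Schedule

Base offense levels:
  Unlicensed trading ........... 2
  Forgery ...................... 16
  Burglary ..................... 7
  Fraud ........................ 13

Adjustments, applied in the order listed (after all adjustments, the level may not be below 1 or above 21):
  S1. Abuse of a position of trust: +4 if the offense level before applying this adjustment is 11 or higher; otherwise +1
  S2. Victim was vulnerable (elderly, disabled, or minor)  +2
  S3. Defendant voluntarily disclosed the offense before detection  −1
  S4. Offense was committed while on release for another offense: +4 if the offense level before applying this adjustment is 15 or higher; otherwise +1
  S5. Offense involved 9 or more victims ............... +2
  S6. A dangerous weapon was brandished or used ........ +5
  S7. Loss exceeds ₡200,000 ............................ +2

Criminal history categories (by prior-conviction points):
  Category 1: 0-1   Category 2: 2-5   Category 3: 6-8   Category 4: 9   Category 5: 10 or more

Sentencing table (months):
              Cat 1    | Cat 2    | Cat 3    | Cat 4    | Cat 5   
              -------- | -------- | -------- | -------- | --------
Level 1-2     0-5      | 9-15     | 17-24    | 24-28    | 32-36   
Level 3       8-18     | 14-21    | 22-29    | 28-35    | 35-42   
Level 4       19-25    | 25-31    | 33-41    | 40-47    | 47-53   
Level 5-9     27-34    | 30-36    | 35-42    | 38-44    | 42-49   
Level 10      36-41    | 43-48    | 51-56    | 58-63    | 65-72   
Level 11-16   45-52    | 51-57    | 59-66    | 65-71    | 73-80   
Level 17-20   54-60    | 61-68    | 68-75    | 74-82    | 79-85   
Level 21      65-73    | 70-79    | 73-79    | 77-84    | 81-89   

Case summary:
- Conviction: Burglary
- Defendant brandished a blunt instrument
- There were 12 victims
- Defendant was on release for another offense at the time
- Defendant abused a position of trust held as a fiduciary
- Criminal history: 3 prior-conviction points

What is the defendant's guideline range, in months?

51-57 months

Base offense level for burglary: 7.
S1 applies (level before this adjustment is 7 < 11, so +1): 7 + 1 = 8.
S2 does not apply.
S3 does not apply.
S4 applies (level before this adjustment is 8 < 15, so +1): 8 + 1 = 9.
S5 applies: 9 + 2 = 11.
S6 applies: 11 + 5 = 16.
Final offense level: 16.
Criminal history: 3 prior points → Category 2 (2-5).
Level 16 falls in the 11-16 band.
Grid: Level 11-16 × Category 2 = 51-57 months.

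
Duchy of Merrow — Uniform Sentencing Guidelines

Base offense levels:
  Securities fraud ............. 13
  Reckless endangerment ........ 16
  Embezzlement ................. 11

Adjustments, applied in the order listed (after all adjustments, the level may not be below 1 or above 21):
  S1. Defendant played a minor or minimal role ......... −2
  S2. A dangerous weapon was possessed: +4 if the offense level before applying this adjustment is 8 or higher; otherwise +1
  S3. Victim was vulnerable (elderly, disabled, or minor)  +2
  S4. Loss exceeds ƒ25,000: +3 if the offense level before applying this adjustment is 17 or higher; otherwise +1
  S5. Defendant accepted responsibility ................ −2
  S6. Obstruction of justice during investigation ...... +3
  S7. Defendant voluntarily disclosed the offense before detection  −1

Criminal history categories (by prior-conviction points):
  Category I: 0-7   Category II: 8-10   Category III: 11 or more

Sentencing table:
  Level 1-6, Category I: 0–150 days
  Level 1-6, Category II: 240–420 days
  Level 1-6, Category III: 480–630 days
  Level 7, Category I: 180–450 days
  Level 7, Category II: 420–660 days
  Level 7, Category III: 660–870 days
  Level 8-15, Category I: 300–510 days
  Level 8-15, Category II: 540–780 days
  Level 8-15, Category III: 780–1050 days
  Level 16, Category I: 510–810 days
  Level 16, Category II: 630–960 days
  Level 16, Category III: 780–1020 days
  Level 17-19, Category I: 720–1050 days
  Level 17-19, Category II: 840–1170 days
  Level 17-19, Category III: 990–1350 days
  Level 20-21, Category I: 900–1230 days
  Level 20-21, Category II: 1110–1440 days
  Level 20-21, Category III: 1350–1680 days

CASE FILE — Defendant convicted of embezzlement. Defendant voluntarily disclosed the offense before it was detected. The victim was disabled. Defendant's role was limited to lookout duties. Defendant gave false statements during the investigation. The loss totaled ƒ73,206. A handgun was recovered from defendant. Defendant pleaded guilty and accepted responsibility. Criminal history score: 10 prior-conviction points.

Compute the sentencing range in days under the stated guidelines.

Base offense level for embezzlement: 11.
S1 applies: 11 − 2 = 9.
S2 applies (level before this adjustment is 9 ≥ 8, so +4): 9 + 4 = 13.
S3 applies: 13 + 2 = 15.
S4 applies (level before this adjustment is 15 < 17, so +1): 15 + 1 = 16.
S5 applies: 16 − 2 = 14.
S6 applies: 14 + 3 = 17.
S7 applies: 17 − 1 = 16.
Final offense level: 16.
Criminal history: 10 prior points → Category II (8-10).
Level 16 falls in the 16 band.
Grid: Level 16 × Category II = 630-960 days.

630-960 days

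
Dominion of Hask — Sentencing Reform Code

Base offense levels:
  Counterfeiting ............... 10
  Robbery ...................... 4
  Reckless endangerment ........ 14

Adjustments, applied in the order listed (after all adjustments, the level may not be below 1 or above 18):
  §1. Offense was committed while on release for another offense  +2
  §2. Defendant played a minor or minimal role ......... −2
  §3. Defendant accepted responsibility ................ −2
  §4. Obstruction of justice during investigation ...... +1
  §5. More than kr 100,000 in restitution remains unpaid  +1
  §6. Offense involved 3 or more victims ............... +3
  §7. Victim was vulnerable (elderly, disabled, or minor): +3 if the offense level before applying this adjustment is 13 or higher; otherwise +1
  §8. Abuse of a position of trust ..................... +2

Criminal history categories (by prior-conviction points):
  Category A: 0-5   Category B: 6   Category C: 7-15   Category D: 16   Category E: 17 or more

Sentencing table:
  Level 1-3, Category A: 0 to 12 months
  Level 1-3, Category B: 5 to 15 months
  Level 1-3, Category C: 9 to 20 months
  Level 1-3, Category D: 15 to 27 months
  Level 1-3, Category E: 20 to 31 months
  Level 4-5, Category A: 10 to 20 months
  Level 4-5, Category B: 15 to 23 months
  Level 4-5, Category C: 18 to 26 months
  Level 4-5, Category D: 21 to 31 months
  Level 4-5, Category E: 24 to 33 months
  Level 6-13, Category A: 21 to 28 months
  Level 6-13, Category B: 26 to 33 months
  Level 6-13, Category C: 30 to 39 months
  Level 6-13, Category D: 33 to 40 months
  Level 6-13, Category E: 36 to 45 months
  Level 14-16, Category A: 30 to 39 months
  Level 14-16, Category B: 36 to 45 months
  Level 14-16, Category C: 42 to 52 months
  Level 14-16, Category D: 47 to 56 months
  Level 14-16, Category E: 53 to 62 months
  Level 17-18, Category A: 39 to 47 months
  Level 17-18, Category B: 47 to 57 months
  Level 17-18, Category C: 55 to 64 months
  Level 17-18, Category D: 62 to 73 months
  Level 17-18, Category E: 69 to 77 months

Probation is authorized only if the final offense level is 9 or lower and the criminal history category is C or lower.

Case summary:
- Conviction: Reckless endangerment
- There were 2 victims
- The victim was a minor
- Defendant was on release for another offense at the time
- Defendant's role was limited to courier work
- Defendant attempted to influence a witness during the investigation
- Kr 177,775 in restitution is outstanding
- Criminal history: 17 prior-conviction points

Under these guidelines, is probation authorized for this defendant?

Base offense level for reckless endangerment: 14.
§1 applies: 14 + 2 = 16.
§2 applies: 16 − 2 = 14.
§4 applies: 14 + 1 = 15.
§5 applies: 15 + 1 = 16.
§7 applies (level before this adjustment is 16 ≥ 13, so +3): 16 + 3 = 19.
Level 19 exceeds the maximum of 18; capped at 18.
Final offense level: 18.
Criminal history: 17 prior points → Category E (17+).
Level 18 falls in the 17-18 band.
Grid: Level 17-18 × Category E = 69-77 months.
Probation check: level 18 > 9 and category E > C → not eligible.

No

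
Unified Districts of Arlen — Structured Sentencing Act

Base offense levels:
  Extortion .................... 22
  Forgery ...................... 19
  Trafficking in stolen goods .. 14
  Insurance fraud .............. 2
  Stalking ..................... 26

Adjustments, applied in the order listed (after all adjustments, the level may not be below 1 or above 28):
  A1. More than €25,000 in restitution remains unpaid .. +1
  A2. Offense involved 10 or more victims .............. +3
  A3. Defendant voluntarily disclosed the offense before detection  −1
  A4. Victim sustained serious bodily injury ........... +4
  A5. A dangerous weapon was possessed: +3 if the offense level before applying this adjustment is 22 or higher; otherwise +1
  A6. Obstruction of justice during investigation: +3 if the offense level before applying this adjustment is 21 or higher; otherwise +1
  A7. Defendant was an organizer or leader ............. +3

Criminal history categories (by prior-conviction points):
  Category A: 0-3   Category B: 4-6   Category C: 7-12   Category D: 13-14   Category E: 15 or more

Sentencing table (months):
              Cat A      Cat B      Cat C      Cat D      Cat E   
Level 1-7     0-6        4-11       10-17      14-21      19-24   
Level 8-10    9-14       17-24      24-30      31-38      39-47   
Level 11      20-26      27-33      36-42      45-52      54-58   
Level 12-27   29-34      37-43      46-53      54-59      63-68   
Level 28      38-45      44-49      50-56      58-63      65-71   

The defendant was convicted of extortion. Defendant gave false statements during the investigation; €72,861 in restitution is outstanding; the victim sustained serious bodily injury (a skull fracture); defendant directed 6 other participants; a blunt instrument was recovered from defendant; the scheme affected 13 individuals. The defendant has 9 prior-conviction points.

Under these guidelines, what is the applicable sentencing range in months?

Base offense level for extortion: 22.
A1 applies: 22 + 1 = 23.
A2 applies: 23 + 3 = 26.
A3 does not apply.
A4 applies: 26 + 4 = 30.
A5 applies (level before this adjustment is 30 ≥ 22, so +3): 30 + 3 = 33.
A6 applies (level before this adjustment is 33 ≥ 21, so +3): 33 + 3 = 36.
A7 applies: 36 + 3 = 39.
Level 39 exceeds the maximum of 28; capped at 28.
Final offense level: 28.
Criminal history: 9 prior points → Category C (7-12).
Level 28 falls in the 28 band.
Grid: Level 28 × Category C = 50-56 months.

50-56 months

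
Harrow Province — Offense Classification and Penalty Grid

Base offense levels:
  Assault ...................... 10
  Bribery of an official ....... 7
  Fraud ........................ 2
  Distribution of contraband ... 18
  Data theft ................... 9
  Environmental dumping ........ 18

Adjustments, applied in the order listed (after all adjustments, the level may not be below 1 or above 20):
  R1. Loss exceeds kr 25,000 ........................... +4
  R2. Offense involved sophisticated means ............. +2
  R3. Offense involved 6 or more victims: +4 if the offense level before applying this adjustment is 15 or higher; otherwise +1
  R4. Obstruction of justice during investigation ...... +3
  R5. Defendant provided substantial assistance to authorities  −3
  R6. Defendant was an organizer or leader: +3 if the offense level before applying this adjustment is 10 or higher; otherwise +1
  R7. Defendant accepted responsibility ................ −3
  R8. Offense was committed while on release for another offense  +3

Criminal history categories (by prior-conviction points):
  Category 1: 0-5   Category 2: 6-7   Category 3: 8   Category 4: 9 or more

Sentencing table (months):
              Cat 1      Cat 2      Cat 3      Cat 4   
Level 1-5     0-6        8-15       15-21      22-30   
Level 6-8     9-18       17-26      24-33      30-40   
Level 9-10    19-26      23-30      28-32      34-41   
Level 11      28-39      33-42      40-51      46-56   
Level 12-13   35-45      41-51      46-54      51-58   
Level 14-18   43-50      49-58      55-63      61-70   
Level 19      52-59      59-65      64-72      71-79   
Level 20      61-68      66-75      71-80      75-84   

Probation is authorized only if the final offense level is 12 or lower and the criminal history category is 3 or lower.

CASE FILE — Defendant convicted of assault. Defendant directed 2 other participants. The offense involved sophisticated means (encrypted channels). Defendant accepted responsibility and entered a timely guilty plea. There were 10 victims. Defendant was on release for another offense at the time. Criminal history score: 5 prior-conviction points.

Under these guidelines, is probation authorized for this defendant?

No

Base offense level for assault: 10.
R2 applies: 10 + 2 = 12.
R3 applies (level before this adjustment is 12 < 15, so +1): 12 + 1 = 13.
R4 does not apply.
R5 does not apply.
R6 applies (level before this adjustment is 13 ≥ 10, so +3): 13 + 3 = 16.
R7 applies: 16 − 3 = 13.
R8 applies: 13 + 3 = 16.
Final offense level: 16.
Criminal history: 5 prior points → Category 1 (0-5).
Level 16 falls in the 14-18 band.
Grid: Level 14-18 × Category 1 = 43-50 months.
Probation check: level 16 > 12 and category 1 ≤ 3 → not eligible.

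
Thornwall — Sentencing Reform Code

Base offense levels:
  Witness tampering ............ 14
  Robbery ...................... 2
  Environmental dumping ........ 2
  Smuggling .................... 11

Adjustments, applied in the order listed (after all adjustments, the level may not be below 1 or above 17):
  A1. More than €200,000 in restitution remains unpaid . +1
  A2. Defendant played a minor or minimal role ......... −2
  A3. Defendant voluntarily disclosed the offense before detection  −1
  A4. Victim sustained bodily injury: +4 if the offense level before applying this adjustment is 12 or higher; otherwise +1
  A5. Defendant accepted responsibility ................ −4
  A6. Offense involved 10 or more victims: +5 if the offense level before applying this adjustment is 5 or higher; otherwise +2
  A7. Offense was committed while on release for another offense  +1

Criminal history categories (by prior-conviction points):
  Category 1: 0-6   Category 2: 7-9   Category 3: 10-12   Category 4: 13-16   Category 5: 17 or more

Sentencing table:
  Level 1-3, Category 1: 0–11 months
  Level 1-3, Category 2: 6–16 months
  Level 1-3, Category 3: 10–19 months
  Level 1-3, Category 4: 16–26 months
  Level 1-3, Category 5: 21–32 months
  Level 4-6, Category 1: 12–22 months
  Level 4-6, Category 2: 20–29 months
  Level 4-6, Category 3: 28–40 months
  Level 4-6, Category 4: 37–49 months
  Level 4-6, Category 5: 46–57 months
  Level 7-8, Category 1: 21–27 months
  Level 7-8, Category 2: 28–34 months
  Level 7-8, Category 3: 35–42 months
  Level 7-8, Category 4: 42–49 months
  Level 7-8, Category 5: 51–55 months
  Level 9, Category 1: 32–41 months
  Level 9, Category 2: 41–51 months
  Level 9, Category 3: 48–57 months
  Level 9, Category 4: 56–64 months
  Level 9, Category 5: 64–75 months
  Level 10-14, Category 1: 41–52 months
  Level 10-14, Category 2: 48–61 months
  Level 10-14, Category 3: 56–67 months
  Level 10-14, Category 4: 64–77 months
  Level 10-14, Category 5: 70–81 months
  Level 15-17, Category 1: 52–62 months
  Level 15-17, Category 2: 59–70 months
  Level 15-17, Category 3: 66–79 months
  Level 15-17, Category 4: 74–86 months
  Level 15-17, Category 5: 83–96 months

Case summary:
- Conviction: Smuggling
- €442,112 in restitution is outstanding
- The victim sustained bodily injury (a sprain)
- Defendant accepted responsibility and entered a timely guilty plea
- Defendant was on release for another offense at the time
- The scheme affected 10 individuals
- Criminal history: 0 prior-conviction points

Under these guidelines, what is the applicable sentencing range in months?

Base offense level for smuggling: 11.
A1 applies: 11 + 1 = 12.
A4 applies (level before this adjustment is 12 ≥ 12, so +4): 12 + 4 = 16.
A5 applies: 16 − 4 = 12.
A6 applies (level before this adjustment is 12 ≥ 5, so +5): 12 + 5 = 17.
A7 applies: 17 + 1 = 18.
Level 18 exceeds the maximum of 17; capped at 17.
Final offense level: 17.
Criminal history: 0 prior points → Category 1 (0-6).
Level 17 falls in the 15-17 band.
Grid: Level 15-17 × Category 1 = 52-62 months.

52-62 months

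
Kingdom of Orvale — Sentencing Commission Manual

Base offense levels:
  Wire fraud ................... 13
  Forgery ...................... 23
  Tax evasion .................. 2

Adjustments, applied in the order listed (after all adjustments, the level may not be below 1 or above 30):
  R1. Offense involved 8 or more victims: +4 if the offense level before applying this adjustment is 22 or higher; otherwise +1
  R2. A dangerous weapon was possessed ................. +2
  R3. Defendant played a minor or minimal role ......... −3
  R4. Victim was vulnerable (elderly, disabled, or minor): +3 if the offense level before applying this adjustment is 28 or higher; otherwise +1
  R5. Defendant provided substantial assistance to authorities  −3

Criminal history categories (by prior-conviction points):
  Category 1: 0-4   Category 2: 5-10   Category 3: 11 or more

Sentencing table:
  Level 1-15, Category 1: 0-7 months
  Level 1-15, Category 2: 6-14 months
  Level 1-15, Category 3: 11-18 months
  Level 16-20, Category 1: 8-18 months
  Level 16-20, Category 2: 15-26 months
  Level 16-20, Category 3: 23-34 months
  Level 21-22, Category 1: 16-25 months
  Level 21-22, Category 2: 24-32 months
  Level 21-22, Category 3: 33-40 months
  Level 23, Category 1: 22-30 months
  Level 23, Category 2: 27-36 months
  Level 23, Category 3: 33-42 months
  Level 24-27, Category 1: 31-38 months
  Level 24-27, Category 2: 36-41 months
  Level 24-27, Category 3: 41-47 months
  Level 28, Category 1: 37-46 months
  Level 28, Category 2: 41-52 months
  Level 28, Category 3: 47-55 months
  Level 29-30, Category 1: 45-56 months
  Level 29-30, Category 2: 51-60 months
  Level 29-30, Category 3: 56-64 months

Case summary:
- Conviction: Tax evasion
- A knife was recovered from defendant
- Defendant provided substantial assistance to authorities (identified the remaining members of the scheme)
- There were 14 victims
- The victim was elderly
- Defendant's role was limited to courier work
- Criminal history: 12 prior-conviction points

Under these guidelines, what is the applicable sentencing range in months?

11-18 months

Base offense level for tax evasion: 2.
R1 applies (level before this adjustment is 2 < 22, so +1): 2 + 1 = 3.
R2 applies: 3 + 2 = 5.
R3 applies: 5 − 3 = 2.
R4 applies (level before this adjustment is 2 < 28, so +1): 2 + 1 = 3.
R5 applies: 3 − 3 = 0.
Level 0 is below the minimum of 1; floored at 1.
Final offense level: 1.
Criminal history: 12 prior points → Category 3 (11+).
Level 1 falls in the 1-15 band.
Grid: Level 1-15 × Category 3 = 11-18 months.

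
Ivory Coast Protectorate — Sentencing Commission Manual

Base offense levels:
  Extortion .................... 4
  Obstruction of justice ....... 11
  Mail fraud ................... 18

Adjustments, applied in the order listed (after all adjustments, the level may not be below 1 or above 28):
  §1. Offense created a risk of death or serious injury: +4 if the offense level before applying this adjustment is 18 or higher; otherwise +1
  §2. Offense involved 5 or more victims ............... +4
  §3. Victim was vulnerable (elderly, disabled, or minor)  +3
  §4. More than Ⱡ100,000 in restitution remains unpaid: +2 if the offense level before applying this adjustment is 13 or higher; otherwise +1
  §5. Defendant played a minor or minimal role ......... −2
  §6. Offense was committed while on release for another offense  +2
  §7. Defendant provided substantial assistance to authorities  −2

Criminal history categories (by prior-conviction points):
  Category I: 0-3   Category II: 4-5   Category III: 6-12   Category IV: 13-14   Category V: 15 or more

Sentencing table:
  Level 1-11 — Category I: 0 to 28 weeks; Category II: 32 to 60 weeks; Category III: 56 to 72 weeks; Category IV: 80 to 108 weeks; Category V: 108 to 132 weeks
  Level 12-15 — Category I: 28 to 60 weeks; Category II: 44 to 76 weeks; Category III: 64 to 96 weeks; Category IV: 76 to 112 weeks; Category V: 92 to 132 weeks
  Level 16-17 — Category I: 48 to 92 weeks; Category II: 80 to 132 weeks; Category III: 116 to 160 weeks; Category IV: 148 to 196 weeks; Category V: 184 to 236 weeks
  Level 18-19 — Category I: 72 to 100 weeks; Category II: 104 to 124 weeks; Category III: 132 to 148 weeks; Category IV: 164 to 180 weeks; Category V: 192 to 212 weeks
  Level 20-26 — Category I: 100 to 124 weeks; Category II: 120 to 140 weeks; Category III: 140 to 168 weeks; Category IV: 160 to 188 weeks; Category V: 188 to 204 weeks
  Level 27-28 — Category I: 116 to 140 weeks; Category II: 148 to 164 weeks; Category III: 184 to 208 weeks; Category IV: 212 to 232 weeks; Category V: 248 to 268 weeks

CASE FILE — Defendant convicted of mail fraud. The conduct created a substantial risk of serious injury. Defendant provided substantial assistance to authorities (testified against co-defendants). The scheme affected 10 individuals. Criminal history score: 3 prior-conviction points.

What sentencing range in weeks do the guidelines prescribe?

Base offense level for mail fraud: 18.
§1 applies (level before this adjustment is 18 ≥ 18, so +4): 18 + 4 = 22.
§2 applies: 22 + 4 = 26.
§4 does not apply.
§6 does not apply.
§7 applies: 26 − 2 = 24.
Final offense level: 24.
Criminal history: 3 prior points → Category I (0-3).
Level 24 falls in the 20-26 band.
Grid: Level 20-26 × Category I = 100-124 weeks.

100-124 weeks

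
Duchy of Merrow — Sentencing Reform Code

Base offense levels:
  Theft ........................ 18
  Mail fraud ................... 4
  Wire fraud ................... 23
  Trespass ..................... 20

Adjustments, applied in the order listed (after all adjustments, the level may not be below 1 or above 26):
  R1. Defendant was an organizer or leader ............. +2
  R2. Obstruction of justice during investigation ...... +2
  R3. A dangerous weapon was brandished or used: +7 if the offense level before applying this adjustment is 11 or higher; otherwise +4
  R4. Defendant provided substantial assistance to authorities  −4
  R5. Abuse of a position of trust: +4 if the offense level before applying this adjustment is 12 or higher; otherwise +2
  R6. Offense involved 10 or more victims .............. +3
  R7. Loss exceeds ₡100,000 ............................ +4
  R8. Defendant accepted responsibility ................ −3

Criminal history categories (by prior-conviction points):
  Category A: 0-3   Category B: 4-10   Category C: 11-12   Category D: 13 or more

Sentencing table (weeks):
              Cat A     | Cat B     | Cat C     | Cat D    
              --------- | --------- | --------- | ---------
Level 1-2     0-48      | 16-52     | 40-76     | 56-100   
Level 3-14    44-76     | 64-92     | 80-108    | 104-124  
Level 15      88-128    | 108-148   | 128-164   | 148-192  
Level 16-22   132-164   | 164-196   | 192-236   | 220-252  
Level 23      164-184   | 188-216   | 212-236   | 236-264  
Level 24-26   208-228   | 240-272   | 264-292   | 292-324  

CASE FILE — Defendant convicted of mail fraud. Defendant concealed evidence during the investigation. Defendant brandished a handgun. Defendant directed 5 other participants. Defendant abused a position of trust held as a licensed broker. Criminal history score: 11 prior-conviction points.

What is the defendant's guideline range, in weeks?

192-236 weeks

Base offense level for mail fraud: 4.
R1 applies: 4 + 2 = 6.
R2 applies: 6 + 2 = 8.
R3 applies (level before this adjustment is 8 < 11, so +4): 8 + 4 = 12.
R5 applies (level before this adjustment is 12 ≥ 12, so +4): 12 + 4 = 16.
Final offense level: 16.
Criminal history: 11 prior points → Category C (11-12).
Level 16 falls in the 16-22 band.
Grid: Level 16-22 × Category C = 192-236 weeks.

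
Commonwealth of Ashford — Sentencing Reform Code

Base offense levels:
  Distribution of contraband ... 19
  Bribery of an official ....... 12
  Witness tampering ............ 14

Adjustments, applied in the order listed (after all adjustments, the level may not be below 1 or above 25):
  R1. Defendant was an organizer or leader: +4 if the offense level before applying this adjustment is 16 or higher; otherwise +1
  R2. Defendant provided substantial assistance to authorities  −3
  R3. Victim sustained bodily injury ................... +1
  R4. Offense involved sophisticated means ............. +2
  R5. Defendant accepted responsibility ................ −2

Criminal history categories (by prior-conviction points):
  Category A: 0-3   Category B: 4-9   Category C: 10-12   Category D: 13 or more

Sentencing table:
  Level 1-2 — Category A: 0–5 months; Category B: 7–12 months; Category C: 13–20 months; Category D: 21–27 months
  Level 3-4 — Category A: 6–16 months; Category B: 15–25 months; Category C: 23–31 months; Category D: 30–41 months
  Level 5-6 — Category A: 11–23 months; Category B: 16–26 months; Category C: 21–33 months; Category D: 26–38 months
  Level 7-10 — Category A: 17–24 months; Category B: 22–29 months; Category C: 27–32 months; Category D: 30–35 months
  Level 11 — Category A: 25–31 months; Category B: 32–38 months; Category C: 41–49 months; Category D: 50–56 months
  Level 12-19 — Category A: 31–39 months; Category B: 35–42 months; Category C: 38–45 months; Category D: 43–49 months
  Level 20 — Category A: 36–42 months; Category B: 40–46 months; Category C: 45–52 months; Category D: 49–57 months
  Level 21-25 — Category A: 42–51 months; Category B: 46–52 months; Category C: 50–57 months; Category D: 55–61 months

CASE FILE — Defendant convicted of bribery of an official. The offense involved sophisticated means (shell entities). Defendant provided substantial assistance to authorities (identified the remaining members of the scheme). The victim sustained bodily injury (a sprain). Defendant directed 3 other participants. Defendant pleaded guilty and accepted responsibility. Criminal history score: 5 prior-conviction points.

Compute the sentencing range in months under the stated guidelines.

32-38 months

Base offense level for bribery of an official: 12.
R1 applies (level before this adjustment is 12 < 16, so +1): 12 + 1 = 13.
R2 applies: 13 − 3 = 10.
R3 applies: 10 + 1 = 11.
R4 applies: 11 + 2 = 13.
R5 applies: 13 − 2 = 11.
Final offense level: 11.
Criminal history: 5 prior points → Category B (4-9).
Level 11 falls in the 11 band.
Grid: Level 11 × Category B = 32-38 months.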